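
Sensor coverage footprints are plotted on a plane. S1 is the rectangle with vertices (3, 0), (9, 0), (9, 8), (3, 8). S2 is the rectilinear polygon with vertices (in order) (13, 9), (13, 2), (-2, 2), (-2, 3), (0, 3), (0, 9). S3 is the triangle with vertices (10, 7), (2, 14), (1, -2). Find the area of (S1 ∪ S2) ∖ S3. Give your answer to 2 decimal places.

58.07

|S1 ∪ S2| = 105.
|(S1 ∪ S2) ∩ S3| = 46.933.
|(S1 ∪ S2) ∖ S3| = 105 − 46.933 = 58.07.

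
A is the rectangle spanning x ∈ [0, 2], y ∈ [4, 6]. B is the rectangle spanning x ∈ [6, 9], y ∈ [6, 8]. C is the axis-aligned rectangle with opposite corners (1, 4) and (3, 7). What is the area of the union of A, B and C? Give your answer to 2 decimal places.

14.00

By inclusion–exclusion:
Individual areas: |A| = 4, |B| = 6, |C| = 6.
|A∩B| = 0 (no overlap).
|A∩C|: x∈[1,2], y∈[4,6] → 1·2 = 2.
|B∩C| = 0 (no overlap).
|A∩B∩C| = 0.
|A ∪ B ∪ C| = 16 − 2 + 0 = 14.00.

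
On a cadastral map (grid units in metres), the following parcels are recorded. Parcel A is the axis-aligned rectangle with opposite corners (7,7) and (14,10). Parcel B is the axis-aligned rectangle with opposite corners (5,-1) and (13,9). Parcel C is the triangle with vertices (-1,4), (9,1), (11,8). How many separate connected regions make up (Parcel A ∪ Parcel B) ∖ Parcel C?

(Parcel A ∪ Parcel B) ∖ Parcel C is a single connected region.

1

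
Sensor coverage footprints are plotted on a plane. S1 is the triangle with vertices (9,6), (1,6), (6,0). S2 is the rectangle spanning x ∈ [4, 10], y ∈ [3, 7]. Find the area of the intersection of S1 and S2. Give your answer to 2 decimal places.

12.75

The intersection is the polygon with vertices (9,6), (7.5,3), (4,3), (4,6).
By the shoelace formula its area is 12.75.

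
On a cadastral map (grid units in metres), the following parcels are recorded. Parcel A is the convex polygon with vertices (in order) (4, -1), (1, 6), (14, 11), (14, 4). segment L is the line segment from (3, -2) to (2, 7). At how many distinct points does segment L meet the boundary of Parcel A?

2

The segment meets the boundary at (2.066,6.41), (2.5,2.5).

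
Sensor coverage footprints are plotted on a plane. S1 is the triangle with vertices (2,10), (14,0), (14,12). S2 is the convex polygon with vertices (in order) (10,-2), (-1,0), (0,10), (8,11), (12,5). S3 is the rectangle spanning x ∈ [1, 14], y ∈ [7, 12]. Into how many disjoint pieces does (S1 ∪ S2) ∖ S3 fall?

(S1 ∪ S2) ∖ S3 is a single connected region.

1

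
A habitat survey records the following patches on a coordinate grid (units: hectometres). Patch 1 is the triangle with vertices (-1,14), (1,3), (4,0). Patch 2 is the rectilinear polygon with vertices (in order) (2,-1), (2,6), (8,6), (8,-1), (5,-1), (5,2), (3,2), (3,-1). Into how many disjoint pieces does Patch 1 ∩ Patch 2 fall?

Patch 1 ∩ Patch 2 is a single connected region.

1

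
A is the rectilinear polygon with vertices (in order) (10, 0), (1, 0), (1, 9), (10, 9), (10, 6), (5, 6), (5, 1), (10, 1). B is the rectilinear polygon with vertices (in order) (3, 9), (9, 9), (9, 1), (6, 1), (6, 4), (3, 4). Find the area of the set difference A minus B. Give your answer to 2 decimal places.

34.00

|A| = 56, |A∩B| = 22.
|A ∖ B| = |A| − |A∩B| = 56 − 22 = 34.00.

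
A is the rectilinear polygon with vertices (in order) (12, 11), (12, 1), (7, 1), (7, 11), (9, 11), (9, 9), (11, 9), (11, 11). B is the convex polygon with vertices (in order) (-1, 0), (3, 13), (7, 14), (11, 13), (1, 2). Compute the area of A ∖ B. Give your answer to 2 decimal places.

43.40

|A| = 46, |A∩B| = 2.6.
|A ∖ B| = |A| − |A∩B| = 46 − 2.6 = 43.40.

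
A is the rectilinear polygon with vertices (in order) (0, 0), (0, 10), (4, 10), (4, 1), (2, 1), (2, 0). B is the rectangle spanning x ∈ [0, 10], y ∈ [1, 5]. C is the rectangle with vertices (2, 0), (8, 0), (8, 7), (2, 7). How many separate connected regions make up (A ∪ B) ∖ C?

(A ∪ B) ∖ C splits into 2 disjoint pieces (area 26, area 8).

2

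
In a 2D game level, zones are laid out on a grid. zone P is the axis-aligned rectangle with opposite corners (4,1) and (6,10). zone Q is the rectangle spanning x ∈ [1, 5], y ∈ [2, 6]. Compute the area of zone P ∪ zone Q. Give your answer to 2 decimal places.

By inclusion–exclusion:
Individual areas: |zone P| = 18, |zone Q| = 16.
|zone P∩zone Q|: x∈[4,5], y∈[2,6] → 1·4 = 4.
|zone P ∪ zone Q| = 34 − 4 = 30.00.

30.00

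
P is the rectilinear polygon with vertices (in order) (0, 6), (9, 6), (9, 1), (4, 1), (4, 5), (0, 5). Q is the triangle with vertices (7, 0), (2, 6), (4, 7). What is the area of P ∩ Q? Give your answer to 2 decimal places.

6.27

The intersection is the polygon with vertices (4.429,6), (6.571,1), (6.167,1), (4,3.6), (4,5), (2.833,5), (2,6).
By the shoelace formula its area is 6.27.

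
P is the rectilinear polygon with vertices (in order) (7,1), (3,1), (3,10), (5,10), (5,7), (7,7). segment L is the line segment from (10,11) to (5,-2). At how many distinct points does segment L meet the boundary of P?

2

The segment meets the boundary at (6.154,1), (7,3.2).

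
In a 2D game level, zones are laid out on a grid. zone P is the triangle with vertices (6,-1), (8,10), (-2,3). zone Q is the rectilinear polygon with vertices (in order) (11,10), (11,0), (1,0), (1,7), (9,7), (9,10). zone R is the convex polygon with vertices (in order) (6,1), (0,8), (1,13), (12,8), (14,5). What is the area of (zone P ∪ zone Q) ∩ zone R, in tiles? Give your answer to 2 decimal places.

48.58

|zone P ∪ zone Q| = 88.1013.
|(zone P ∪ zone Q) ∩ zone R| = 48.58.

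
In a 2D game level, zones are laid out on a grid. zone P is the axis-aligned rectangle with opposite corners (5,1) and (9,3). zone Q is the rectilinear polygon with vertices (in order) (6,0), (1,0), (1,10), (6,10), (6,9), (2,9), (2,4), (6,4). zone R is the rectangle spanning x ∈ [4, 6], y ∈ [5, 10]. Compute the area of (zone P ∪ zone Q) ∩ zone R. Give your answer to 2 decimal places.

2.00

The region (zone P ∪ zone Q) ∩ zone R is the polygon with vertices (6,10), (6,9), (4,9), (4,10).
By the shoelace formula its area is 2.00.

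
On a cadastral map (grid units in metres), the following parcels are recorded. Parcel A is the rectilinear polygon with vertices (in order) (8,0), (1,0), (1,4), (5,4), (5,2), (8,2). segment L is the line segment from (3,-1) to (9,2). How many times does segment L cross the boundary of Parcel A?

2

The segment meets the boundary at (8,1.5), (5,0).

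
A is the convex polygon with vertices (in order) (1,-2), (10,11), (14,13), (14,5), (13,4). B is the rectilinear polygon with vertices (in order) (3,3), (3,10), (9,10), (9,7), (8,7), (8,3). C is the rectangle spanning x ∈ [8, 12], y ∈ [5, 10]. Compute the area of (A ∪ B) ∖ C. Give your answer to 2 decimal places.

79.19

|A ∪ B| = 99.1239.
|(A ∪ B) ∩ C| = 19.9316.
|(A ∪ B) ∖ C| = 99.1239 − 19.9316 = 79.19.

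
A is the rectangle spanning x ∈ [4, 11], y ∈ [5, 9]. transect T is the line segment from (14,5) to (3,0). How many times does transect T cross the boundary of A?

The segment lies entirely outside A and never meets its boundary.

0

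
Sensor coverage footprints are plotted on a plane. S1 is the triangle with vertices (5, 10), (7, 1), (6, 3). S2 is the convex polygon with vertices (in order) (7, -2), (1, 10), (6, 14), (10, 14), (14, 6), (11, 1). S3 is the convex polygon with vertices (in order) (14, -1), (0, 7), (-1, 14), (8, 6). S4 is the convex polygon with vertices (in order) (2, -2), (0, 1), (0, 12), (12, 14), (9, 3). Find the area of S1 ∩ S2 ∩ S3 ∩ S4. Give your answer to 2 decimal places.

The intersection is the polygon with vertices (5.369,8.338), (6.491,3.291), (5.911,3.622), (5.218,8.473).
By the shoelace formula its area is 1.60.

1.60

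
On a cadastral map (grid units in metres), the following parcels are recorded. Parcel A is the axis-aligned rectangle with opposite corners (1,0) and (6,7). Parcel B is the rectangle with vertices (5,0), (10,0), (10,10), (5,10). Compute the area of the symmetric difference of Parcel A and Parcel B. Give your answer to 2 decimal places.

|Parcel A∩Parcel B|: x∈[5,6], y∈[0,7] → 1·7 = 7.
|Parcel A △ Parcel B| = |Parcel A| + |Parcel B| − 2·|Parcel A∩Parcel B| = 35 + 50 − 14 = 71.00.

71.00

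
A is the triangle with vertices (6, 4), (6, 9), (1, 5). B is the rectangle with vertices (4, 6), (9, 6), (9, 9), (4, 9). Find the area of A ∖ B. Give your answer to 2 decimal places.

8.10

|A| = 12.5, |A∩B| = 4.4.
|A ∖ B| = |A| − |A∩B| = 12.5 − 4.4 = 8.10.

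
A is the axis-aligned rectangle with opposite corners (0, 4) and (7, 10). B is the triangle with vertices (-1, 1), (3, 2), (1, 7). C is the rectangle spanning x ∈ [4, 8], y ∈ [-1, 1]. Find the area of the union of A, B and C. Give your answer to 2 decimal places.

By inclusion–exclusion:
Individual areas: |A| = 42, |B| = 11, |C| = 8.
|A∩B| = 3.3.
|A∩C| = 0 (no overlap).
|B∩C| = 0.
|A∩B∩C| = 0.
|A ∪ B ∪ C| = 61 − 3.3 + 0 = 57.70.

57.70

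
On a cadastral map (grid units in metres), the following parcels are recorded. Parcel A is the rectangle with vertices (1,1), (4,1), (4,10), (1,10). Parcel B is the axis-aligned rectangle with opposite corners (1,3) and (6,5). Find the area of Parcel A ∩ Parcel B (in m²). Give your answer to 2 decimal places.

6.00

|Parcel A∩Parcel B|: x∈[1,4], y∈[3,5] → 3·2 = 6.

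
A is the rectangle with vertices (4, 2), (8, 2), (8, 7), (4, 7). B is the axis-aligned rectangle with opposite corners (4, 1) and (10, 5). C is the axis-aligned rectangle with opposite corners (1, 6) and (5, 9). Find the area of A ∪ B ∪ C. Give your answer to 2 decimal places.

By inclusion–exclusion:
Individual areas: |A| = 20, |B| = 24, |C| = 12.
|A∩B|: x∈[4,8], y∈[2,5] → 4·3 = 12.
|A∩C|: x∈[4,5], y∈[6,7] → 1·1 = 1.
|B∩C| = 0 (no overlap).
|A∩B∩C| = 0.
|A ∪ B ∪ C| = 56 − 13 + 0 = 43.00.

43.00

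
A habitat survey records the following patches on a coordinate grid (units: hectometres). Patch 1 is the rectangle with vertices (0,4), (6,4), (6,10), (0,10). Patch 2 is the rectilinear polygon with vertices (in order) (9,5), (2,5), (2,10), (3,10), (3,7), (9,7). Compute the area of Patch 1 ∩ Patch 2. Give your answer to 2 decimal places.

11.00

The intersection is the polygon with vertices (6,5), (2,5), (2,10), (3,10), (3,7), (6,7).
By the shoelace formula its area is 11.00.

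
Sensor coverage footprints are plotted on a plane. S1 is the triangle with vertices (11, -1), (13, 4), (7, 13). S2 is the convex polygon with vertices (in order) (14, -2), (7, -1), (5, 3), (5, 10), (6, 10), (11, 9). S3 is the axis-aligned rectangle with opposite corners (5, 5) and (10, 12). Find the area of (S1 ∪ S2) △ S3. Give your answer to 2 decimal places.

63.51

|S1 ∪ S2| = 79.7019.
|(S1 ∪ S2) ∩ S3| = 25.5965.
|(S1 ∪ S2) △ S3| = 79.7019 + 35 − 51.1929 = 63.51.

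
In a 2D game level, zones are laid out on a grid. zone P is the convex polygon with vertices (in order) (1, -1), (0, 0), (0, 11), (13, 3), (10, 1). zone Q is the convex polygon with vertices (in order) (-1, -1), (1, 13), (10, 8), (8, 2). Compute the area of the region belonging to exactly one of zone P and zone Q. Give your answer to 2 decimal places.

|zone P| = 85.5, |zone Q| = 92, |zone P∩zone Q| = 63.465.
|zone P △ zone Q| = |zone P| + |zone Q| − 2·|zone P∩zone Q| = 85.5 + 92 − 126.9299 = 50.57.

50.57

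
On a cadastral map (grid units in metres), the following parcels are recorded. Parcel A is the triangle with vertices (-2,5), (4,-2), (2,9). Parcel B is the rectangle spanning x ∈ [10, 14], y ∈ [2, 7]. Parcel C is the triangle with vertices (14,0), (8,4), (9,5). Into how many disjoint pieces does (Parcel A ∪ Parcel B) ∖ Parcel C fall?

3

(Parcel A ∪ Parcel B) ∖ Parcel C splits into 3 disjoint pieces (area 26, area 18, area 0.3333).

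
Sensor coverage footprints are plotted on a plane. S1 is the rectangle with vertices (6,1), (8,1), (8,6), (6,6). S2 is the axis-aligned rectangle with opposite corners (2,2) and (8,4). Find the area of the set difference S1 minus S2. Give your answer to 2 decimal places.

6.00

|S1∩S2|: x∈[6,8], y∈[2,4] → 2·2 = 4.
|S1| = 10.
|S1 ∖ S2| = |S1| − |S1∩S2| = 10 − 4 = 6.00.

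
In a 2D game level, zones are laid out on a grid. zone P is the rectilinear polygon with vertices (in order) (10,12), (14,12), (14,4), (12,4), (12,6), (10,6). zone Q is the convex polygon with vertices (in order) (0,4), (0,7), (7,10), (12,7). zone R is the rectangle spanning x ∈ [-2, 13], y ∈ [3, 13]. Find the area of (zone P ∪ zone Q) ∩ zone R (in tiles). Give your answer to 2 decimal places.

54.30

|zone P ∪ zone Q| = 62.3.
|(zone P ∪ zone Q) ∩ zone R| = 54.30.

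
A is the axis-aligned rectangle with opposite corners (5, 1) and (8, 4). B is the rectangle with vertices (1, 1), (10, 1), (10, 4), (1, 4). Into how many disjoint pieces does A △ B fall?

A △ B splits into 2 disjoint pieces (area 6, area 12).

2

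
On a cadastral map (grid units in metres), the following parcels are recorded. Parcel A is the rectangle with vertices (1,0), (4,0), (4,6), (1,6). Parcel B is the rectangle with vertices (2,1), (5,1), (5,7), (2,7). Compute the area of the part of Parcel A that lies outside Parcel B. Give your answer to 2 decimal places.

|Parcel A∩Parcel B|: x∈[2,4], y∈[1,6] → 2·5 = 10.
|Parcel A| = 18.
|Parcel A ∖ Parcel B| = |Parcel A| − |Parcel A∩Parcel B| = 18 − 10 = 8.00.

8.00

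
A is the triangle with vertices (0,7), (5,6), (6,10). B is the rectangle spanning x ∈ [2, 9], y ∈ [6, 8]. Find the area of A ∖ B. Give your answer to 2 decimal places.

|A| = 10.5, |A∩B| = 5.6.
|A ∖ B| = |A| − |A∩B| = 10.5 − 5.6 = 4.90.

4.90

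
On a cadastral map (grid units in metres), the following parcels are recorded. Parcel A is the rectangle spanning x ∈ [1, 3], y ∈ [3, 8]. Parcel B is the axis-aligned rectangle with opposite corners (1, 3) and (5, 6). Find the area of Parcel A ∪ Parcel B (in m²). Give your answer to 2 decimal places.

16.00

By inclusion–exclusion:
Individual areas: |Parcel A| = 10, |Parcel B| = 12.
|Parcel A∩Parcel B|: x∈[1,3], y∈[3,6] → 2·3 = 6.
|Parcel A ∪ Parcel B| = 22 − 6 = 16.00.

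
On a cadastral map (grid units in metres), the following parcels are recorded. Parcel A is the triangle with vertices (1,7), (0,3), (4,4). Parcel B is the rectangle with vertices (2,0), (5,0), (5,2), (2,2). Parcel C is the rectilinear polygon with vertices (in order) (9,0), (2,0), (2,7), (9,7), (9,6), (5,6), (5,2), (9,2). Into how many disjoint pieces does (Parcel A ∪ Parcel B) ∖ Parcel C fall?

(Parcel A ∪ Parcel B) ∖ Parcel C is a single connected region.

1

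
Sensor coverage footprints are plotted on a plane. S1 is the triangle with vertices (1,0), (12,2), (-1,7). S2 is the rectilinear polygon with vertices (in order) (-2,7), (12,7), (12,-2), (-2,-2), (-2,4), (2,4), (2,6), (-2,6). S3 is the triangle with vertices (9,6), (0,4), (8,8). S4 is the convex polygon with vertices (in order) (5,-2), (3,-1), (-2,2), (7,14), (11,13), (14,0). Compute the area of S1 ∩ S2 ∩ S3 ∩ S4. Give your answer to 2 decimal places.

1.21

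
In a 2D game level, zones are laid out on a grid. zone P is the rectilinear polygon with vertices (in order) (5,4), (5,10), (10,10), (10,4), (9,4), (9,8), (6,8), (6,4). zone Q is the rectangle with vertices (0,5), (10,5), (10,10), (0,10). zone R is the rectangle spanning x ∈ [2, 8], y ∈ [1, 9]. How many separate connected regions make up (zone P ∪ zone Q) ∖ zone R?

1

(zone P ∪ zone Q) ∖ zone R is a single connected region.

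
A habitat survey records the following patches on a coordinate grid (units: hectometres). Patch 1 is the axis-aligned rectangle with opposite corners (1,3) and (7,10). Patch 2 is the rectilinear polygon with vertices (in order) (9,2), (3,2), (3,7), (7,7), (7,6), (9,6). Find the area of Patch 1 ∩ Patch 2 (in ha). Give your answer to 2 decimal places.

The intersection is the polygon with vertices (7,3), (3,3), (3,7), (7,7), (7,6).
By the shoelace formula its area is 16.00.

16.00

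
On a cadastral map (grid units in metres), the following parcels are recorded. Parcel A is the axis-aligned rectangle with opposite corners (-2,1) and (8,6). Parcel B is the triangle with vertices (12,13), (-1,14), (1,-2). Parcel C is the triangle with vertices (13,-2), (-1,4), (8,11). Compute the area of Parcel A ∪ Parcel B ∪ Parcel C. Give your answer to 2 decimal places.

156.77

By inclusion–exclusion:
Individual areas: |Parcel A| = 50, |Parcel B| = 103, |Parcel C| = 76.
|Parcel A∩Parcel B| = 23.6042.
|Parcel A∩Parcel C| = 31.9286.
|Parcel B∩Parcel C| = 34.167.
|Parcel A∩Parcel B∩Parcel C| = 17.4659.
|Parcel A ∪ Parcel B ∪ Parcel C| = 229 − 89.6998 + 17.4659 = 156.77.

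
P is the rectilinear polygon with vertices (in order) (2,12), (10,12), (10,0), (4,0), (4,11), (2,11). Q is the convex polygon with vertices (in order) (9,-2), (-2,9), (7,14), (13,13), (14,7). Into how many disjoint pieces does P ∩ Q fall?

P ∩ Q is a single connected region.

1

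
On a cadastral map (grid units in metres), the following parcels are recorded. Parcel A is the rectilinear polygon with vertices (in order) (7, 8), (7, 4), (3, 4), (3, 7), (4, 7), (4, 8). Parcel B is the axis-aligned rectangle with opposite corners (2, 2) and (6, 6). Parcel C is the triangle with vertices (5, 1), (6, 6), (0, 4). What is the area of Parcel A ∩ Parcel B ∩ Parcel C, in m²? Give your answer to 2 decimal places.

The intersection is the polygon with vertices (3,5), (6,6), (5.6,4), (3,4).
By the shoelace formula its area is 4.10.

4.10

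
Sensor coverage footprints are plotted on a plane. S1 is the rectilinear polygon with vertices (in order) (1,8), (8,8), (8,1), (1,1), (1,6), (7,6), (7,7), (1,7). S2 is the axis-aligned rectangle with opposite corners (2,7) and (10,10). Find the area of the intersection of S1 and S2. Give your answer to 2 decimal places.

6.00

The intersection is the polygon with vertices (8,8), (8,7), (7,7), (2,7), (2,8).
By the shoelace formula its area is 6.00.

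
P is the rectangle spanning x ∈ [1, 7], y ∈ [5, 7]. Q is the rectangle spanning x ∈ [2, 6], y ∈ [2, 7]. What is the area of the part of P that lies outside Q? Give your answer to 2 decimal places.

4.00

|P∩Q|: x∈[2,6], y∈[5,7] → 4·2 = 8.
|P| = 12.
|P ∖ Q| = |P| − |P∩Q| = 12 − 8 = 4.00.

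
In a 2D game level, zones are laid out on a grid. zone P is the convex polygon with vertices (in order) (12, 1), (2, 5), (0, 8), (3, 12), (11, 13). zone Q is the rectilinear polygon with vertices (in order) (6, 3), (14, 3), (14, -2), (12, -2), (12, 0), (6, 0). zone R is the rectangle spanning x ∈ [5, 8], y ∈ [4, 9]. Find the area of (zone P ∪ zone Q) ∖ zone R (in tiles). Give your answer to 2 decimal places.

|zone P ∪ zone Q| = 117.1667.
|(zone P ∪ zone Q) ∩ zone R| = 15.
|(zone P ∪ zone Q) ∖ zone R| = 117.1667 − 15 = 102.17.

102.17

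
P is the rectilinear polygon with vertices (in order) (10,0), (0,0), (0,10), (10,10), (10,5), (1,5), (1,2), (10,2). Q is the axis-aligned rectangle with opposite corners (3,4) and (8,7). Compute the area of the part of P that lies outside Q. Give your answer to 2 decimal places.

|P| = 73, |P∩Q| = 10.
|P ∖ Q| = |P| − |P∩Q| = 73 − 10 = 63.00.

63.00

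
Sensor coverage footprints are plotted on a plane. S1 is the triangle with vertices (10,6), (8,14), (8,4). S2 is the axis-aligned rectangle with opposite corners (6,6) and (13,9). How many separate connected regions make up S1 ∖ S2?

S1 ∖ S2 splits into 2 disjoint pieces (area 3.125, area 2).

2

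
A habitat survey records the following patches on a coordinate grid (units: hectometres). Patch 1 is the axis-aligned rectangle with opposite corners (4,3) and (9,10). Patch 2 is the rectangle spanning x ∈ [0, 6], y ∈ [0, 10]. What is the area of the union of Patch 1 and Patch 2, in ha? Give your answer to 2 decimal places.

81.00

By inclusion–exclusion:
Individual areas: |Patch 1| = 35, |Patch 2| = 60.
|Patch 1∩Patch 2|: x∈[4,6], y∈[3,10] → 2·7 = 14.
|Patch 1 ∪ Patch 2| = 95 − 14 = 81.00.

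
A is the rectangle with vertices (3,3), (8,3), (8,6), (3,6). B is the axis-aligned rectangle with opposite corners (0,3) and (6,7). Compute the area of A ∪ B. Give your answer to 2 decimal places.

By inclusion–exclusion:
Individual areas: |A| = 15, |B| = 24.
|A∩B|: x∈[3,6], y∈[3,6] → 3·3 = 9.
|A ∪ B| = 39 − 9 = 30.00.

30.00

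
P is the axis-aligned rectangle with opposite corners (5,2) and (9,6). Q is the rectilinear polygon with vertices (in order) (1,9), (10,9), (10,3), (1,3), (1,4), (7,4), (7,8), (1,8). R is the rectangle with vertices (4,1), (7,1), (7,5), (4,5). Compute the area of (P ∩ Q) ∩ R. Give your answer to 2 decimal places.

2.00

|P ∩ Q| = 8.
|(P ∩ Q) ∩ R| = 2.00.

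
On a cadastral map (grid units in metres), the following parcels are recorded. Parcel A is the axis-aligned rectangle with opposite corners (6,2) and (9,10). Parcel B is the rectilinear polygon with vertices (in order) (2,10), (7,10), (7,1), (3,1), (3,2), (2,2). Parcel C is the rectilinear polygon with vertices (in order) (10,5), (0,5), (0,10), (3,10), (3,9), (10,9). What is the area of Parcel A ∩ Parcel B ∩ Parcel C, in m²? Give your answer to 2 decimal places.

4.00

The intersection is the polygon with vertices (7,5), (6,5), (6,9), (7,9).
By the shoelace formula its area is 4.00.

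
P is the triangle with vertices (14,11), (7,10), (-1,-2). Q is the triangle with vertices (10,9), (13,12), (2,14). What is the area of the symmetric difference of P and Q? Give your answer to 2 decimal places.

52.46

|P| = 38, |Q| = 19.5, |P∩Q| = 2.5194.
|P △ Q| = |P| + |Q| − 2·|P∩Q| = 38 + 19.5 − 5.0388 = 52.46.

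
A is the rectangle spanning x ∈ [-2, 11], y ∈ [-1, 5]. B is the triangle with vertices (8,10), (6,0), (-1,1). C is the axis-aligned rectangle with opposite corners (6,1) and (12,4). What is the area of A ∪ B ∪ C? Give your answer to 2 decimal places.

By inclusion–exclusion:
Individual areas: |A| = 78, |B| = 36, |C| = 18.
|A∩B| = 26.
|A∩C|: x∈[6,11], y∈[1,4] → 5·3 = 15.
|B∩C| = 1.5.
|A∩B∩C| = 1.5.
|A ∪ B ∪ C| = 132 − 42.5 + 1.5 = 91.00.

91.00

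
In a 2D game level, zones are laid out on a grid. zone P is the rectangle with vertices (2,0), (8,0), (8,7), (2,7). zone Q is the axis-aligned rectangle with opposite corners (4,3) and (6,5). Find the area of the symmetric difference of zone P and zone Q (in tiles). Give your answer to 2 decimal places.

|zone P∩zone Q|: x∈[4,6], y∈[3,5] → 2·2 = 4.
|zone P △ zone Q| = |zone P| + |zone Q| − 2·|zone P∩zone Q| = 42 + 4 − 8 = 38.00.

38.00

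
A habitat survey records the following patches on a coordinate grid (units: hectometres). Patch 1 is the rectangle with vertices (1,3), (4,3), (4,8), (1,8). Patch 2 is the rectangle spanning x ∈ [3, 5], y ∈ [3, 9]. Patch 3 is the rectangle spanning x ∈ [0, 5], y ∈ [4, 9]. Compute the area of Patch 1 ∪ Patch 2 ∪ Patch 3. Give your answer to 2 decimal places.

By inclusion–exclusion:
Individual areas: |Patch 1| = 15, |Patch 2| = 12, |Patch 3| = 25.
|Patch 1∩Patch 2|: x∈[3,4], y∈[3,8] → 1·5 = 5.
|Patch 1∩Patch 3|: x∈[1,4], y∈[4,8] → 3·4 = 12.
|Patch 2∩Patch 3|: x∈[3,5], y∈[4,9] → 2·5 = 10.
|Patch 1∩Patch 2∩Patch 3| = 4.
|Patch 1 ∪ Patch 2 ∪ Patch 3| = 52 − 27 + 4 = 29.00.

29.00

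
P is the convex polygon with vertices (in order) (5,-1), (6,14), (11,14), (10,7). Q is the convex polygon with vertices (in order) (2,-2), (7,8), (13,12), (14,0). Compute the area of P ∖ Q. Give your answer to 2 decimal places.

|P| = 51, |P∩Q| = 23.749.
|P ∖ Q| = |P| − |P∩Q| = 51 − 23.749 = 27.25.

27.25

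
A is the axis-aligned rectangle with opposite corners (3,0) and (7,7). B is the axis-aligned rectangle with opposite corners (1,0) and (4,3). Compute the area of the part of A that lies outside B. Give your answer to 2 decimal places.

|A∩B|: x∈[3,4], y∈[0,3] → 1·3 = 3.
|A| = 28.
|A ∖ B| = |A| − |A∩B| = 28 − 3 = 25.00.

25.00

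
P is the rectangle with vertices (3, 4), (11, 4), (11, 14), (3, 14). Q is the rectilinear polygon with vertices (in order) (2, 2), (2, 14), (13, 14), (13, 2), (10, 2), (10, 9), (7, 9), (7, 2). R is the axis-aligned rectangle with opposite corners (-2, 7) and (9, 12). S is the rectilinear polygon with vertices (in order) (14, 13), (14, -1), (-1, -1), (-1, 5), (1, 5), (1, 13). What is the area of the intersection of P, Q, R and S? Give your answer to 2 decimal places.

The intersection is the polygon with vertices (7,7), (3,7), (3,12), (9,12), (9,9), (7,9).
By the shoelace formula its area is 26.00.

26.00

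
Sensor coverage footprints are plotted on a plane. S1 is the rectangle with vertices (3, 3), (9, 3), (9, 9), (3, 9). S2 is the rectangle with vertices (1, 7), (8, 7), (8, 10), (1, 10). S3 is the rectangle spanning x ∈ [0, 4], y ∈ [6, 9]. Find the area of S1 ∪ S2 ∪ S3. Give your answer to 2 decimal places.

52.00

By inclusion–exclusion:
Individual areas: |S1| = 36, |S2| = 21, |S3| = 12.
|S1∩S2|: x∈[3,8], y∈[7,9] → 5·2 = 10.
|S1∩S3|: x∈[3,4], y∈[6,9] → 1·3 = 3.
|S2∩S3|: x∈[1,4], y∈[7,9] → 3·2 = 6.
|S1∩S2∩S3| = 2.
|S1 ∪ S2 ∪ S3| = 69 − 19 + 2 = 52.00.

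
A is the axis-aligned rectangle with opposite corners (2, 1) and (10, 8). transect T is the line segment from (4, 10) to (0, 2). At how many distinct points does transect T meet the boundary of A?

The segment meets the boundary at (2,6), (3,8).

2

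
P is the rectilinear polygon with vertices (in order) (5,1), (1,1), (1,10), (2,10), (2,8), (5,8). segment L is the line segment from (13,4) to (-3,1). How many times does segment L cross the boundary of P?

The segment meets the boundary at (1,1.75), (5,2.5).

2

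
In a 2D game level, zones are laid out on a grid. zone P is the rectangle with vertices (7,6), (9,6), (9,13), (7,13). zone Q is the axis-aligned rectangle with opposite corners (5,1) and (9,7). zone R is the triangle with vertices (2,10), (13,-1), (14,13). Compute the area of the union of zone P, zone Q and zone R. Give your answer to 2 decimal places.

101.50

By inclusion–exclusion:
Individual areas: |zone P| = 14, |zone Q| = 24, |zone R| = 82.5.
|zone P∩zone Q|: x∈[7,9], y∈[6,7] → 2·1 = 2.
|zone P∩zone R| = 11.
|zone Q∩zone R| = 8.
|zone P∩zone Q∩zone R| = 2.
|zone P ∪ zone Q ∪ zone R| = 120.5 − 21 + 2 = 101.50.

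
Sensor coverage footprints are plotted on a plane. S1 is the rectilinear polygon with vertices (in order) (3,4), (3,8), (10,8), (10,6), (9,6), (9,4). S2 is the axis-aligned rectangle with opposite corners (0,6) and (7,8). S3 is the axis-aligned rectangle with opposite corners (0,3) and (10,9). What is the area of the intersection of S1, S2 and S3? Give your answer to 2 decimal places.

The intersection is the polygon with vertices (7,8), (7,6), (3,6), (3,8).
By the shoelace formula its area is 8.00.

8.00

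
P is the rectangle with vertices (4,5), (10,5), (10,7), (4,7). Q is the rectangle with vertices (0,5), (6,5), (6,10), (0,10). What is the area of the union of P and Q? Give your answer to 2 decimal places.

By inclusion–exclusion:
Individual areas: |P| = 12, |Q| = 30.
|P∩Q|: x∈[4,6], y∈[5,7] → 2·2 = 4.
|P ∪ Q| = 42 − 4 = 38.00.

38.00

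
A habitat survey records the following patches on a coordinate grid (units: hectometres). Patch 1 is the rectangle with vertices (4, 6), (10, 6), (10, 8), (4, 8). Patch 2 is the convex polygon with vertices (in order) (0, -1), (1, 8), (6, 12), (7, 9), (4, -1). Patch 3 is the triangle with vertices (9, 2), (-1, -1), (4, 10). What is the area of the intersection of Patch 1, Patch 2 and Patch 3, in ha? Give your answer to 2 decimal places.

The intersection is the polygon with vertices (4,8), (5.25,8), (6.23,6.432), (6.1,6), (4,6).
By the shoelace formula its area is 3.66.

3.66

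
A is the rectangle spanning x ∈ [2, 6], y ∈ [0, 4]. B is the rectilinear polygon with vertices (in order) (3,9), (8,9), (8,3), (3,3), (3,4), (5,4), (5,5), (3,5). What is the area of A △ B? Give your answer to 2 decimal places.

38.00

|A| = 16, |B| = 28, |A∩B| = 3.
|A △ B| = |A| + |B| − 2·|A∩B| = 16 + 28 − 6 = 38.00.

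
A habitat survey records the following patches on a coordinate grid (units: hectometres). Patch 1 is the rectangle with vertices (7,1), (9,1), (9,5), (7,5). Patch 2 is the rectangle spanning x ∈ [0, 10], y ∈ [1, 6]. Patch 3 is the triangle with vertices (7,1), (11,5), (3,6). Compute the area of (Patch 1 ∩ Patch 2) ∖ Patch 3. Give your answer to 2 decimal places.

2.00

|Patch 1 ∩ Patch 2| = 8.
|(Patch 1 ∩ Patch 2) ∩ Patch 3| = 6.
|(Patch 1 ∩ Patch 2) ∖ Patch 3| = 8 − 6 = 2.00.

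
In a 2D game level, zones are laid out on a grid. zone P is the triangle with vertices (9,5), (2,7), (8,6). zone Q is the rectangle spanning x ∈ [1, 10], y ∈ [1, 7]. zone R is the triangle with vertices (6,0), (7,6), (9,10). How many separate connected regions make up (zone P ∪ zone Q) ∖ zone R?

2

(zone P ∪ zone Q) ∖ zone R splits into 2 disjoint pieces (area 16.8, area 34.1667).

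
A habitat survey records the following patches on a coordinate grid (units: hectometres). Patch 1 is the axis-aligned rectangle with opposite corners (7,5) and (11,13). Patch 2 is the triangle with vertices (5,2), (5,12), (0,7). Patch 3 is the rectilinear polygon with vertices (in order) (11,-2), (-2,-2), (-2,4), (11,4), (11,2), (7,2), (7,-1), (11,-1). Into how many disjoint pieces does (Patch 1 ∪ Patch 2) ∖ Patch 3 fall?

2

(Patch 1 ∪ Patch 2) ∖ Patch 3 splits into 2 disjoint pieces (area 32, area 23).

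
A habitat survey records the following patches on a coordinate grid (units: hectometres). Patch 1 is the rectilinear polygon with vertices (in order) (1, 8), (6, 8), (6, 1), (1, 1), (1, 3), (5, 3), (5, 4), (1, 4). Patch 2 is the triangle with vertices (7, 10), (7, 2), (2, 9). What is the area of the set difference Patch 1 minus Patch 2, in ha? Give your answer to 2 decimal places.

|Patch 1| = 31, |Patch 1∩Patch 2| = 7.5571.
|Patch 1 ∖ Patch 2| = |Patch 1| − |Patch 1∩Patch 2| = 31 − 7.5571 = 23.44.

23.44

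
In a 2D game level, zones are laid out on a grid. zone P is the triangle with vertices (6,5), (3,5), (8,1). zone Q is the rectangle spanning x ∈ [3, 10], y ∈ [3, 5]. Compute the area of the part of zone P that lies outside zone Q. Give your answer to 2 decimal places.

1.50

|zone P| = 6, |zone P∩zone Q| = 4.5.
|zone P ∖ zone Q| = |zone P| − |zone P∩zone Q| = 6 − 4.5 = 1.50.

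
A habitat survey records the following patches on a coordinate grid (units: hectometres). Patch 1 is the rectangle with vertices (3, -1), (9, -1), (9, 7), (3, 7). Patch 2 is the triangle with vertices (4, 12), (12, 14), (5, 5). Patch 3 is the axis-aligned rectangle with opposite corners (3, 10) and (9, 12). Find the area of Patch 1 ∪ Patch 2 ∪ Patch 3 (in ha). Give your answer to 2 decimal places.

77.45

By inclusion–exclusion:
Individual areas: |Patch 1| = 48, |Patch 2| = 29, |Patch 3| = 12.
|Patch 1∩Patch 2| = 1.8413.
|Patch 1∩Patch 3| = 0 (no overlap).
|Patch 2∩Patch 3| = 9.7063.
|Patch 1∩Patch 2∩Patch 3| = 0.
|Patch 1 ∪ Patch 2 ∪ Patch 3| = 89 − 11.5476 + 0 = 77.45.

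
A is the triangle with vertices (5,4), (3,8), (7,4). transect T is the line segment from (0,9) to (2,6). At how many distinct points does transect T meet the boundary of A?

The segment lies entirely outside A and never meets its boundary.

0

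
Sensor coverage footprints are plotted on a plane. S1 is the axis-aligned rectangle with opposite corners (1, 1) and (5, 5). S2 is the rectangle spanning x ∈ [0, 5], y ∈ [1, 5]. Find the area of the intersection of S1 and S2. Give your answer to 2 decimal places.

|S1∩S2|: x∈[1,5], y∈[1,5] → 4·4 = 16.

16.00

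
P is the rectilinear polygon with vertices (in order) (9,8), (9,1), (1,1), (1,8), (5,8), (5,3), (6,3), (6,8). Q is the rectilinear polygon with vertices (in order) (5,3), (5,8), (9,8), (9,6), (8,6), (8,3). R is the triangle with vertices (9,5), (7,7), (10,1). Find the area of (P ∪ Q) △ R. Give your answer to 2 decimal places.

|P ∪ Q| = 56.
|(P ∪ Q) ∩ R| = 2.
|(P ∪ Q) △ R| = 56 + 3 − 4 = 55.00.

55.00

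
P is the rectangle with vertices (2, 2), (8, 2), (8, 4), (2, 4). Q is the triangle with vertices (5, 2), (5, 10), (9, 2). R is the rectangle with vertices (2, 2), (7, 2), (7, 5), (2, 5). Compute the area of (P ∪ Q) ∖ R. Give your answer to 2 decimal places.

|P ∪ Q| = 22.
|(P ∪ Q) ∩ R| = 12.
|(P ∪ Q) ∖ R| = 22 − 12 = 10.00.

10.00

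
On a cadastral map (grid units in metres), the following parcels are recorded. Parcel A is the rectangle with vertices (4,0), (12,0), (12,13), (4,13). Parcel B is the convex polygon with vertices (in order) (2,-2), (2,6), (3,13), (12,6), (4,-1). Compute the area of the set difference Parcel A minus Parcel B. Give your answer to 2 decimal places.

51.68

|Parcel A| = 104, |Parcel A∩Parcel B| = 52.3175.
|Parcel A ∖ Parcel B| = |Parcel A| − |Parcel A∩Parcel B| = 104 − 52.3175 = 51.68.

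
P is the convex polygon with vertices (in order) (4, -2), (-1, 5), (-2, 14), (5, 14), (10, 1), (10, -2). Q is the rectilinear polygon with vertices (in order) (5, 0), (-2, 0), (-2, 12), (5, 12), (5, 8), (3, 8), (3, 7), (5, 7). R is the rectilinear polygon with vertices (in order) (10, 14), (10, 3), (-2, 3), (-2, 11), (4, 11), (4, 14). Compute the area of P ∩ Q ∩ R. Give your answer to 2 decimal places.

47.57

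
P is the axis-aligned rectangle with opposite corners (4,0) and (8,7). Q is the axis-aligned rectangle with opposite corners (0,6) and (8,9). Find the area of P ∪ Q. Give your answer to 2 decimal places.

48.00

By inclusion–exclusion:
Individual areas: |P| = 28, |Q| = 24.
|P∩Q|: x∈[4,8], y∈[6,7] → 4·1 = 4.
|P ∪ Q| = 52 − 4 = 48.00.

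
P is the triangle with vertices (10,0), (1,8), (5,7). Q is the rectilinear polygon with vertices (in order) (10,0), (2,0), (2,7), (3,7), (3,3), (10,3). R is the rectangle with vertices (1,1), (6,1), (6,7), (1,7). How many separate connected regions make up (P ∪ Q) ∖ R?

(P ∪ Q) ∖ R splits into 2 disjoint pieces (area 1.4375, area 18.2407).

2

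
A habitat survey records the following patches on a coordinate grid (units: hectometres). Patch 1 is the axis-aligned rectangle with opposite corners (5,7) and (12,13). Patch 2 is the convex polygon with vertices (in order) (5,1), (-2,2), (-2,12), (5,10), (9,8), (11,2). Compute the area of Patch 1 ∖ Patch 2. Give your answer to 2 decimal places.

|Patch 1| = 42, |Patch 1∩Patch 2| = 8.1667.
|Patch 1 ∖ Patch 2| = |Patch 1| − |Patch 1∩Patch 2| = 42 − 8.1667 = 33.83.

33.83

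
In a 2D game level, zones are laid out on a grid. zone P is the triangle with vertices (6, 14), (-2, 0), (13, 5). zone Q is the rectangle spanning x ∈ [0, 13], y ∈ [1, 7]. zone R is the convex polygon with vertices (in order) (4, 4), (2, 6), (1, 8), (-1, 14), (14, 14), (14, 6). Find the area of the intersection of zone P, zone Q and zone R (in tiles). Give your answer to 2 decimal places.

The intersection is the polygon with vertices (11.444,7), (12.461,5.692), (4,4), (2,6), (1.733,6.533), (2,7).
By the shoelace formula its area is 21.69.

21.69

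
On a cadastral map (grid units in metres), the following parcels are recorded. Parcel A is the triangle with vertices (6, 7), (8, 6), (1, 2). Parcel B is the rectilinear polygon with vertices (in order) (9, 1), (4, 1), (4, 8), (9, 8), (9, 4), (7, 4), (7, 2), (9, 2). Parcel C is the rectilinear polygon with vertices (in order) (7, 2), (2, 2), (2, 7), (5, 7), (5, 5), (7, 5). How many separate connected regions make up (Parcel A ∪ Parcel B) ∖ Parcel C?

(Parcel A ∪ Parcel B) ∖ Parcel C splits into 3 disjoint pieces (area 0.2143, area 15, area 5).

3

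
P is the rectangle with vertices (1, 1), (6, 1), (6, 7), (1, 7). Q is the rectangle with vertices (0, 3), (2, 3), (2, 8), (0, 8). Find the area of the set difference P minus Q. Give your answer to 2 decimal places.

26.00

|P∩Q|: x∈[1,2], y∈[3,7] → 1·4 = 4.
|P| = 30.
|P ∖ Q| = |P| − |P∩Q| = 30 − 4 = 26.00.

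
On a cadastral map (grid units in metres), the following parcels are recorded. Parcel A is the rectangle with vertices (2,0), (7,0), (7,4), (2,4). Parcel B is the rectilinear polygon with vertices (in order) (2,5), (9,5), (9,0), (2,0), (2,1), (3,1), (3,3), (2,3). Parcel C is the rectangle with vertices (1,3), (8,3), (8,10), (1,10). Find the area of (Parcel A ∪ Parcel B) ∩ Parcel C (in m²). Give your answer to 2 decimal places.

12.00

The region (Parcel A ∪ Parcel B) ∩ Parcel C is the polygon with vertices (2,5), (8,5), (8,3), (2,3), (2,4).
By the shoelace formula its area is 12.00.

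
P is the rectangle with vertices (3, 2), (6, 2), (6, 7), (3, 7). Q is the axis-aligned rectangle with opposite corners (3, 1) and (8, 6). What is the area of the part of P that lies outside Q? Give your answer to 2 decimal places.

|P∩Q|: x∈[3,6], y∈[2,6] → 3·4 = 12.
|P| = 15.
|P ∖ Q| = |P| − |P∩Q| = 15 − 12 = 3.00.

3.00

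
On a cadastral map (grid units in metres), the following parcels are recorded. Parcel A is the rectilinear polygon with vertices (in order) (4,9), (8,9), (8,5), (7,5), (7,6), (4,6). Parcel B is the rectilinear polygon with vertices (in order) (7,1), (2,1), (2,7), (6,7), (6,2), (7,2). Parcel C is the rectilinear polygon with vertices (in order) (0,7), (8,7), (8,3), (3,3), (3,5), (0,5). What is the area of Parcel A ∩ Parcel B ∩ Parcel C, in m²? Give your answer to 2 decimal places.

2.00

The intersection is the polygon with vertices (4,7), (6,7), (6,6), (4,6).
By the shoelace formula its area is 2.00.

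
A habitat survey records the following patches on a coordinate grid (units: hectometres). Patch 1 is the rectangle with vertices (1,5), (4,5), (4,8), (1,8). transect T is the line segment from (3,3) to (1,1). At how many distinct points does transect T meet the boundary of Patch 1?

0

The segment lies entirely outside Patch 1 and never meets its boundary.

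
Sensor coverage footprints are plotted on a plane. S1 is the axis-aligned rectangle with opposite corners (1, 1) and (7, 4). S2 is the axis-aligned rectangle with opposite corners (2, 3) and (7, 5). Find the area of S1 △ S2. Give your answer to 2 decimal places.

|S1∩S2|: x∈[2,7], y∈[3,4] → 5·1 = 5.
|S1 △ S2| = |S1| + |S2| − 2·|S1∩S2| = 18 + 10 − 10 = 18.00.

18.00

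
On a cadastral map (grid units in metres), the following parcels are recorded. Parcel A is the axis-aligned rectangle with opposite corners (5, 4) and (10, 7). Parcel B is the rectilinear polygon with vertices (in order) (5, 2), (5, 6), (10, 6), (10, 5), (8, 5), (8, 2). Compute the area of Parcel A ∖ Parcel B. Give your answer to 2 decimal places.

|Parcel A| = 15, |Parcel A∩Parcel B| = 8.
|Parcel A ∖ Parcel B| = |Parcel A| − |Parcel A∩Parcel B| = 15 − 8 = 7.00.

7.00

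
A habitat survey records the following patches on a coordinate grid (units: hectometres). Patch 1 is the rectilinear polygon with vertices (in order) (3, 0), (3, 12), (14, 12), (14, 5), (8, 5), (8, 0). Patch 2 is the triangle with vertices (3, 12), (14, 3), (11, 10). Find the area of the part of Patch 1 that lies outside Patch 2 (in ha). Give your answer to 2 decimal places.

78.59

|Patch 1| = 102, |Patch 1∩Patch 2| = 23.4127.
|Patch 1 ∖ Patch 2| = |Patch 1| − |Patch 1∩Patch 2| = 102 − 23.4127 = 78.59.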